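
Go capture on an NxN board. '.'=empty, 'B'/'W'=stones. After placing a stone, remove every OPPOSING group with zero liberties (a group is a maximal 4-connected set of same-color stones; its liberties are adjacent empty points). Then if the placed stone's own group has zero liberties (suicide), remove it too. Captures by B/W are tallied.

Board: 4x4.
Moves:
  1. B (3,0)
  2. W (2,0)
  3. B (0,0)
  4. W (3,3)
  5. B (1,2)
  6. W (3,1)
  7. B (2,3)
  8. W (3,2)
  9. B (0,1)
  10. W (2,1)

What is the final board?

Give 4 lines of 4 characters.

Move 1: B@(3,0) -> caps B=0 W=0
Move 2: W@(2,0) -> caps B=0 W=0
Move 3: B@(0,0) -> caps B=0 W=0
Move 4: W@(3,3) -> caps B=0 W=0
Move 5: B@(1,2) -> caps B=0 W=0
Move 6: W@(3,1) -> caps B=0 W=1
Move 7: B@(2,3) -> caps B=0 W=1
Move 8: W@(3,2) -> caps B=0 W=1
Move 9: B@(0,1) -> caps B=0 W=1
Move 10: W@(2,1) -> caps B=0 W=1

Answer: BB..
..B.
WW.B
.WWW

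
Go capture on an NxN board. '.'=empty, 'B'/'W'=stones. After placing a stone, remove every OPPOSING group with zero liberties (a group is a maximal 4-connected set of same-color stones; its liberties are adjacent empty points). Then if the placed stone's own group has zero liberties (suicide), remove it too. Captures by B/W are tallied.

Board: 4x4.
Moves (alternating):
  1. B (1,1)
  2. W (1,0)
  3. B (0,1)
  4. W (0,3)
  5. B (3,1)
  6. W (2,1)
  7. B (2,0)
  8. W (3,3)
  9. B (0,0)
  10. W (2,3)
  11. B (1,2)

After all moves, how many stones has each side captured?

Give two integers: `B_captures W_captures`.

Move 1: B@(1,1) -> caps B=0 W=0
Move 2: W@(1,0) -> caps B=0 W=0
Move 3: B@(0,1) -> caps B=0 W=0
Move 4: W@(0,3) -> caps B=0 W=0
Move 5: B@(3,1) -> caps B=0 W=0
Move 6: W@(2,1) -> caps B=0 W=0
Move 7: B@(2,0) -> caps B=0 W=0
Move 8: W@(3,3) -> caps B=0 W=0
Move 9: B@(0,0) -> caps B=1 W=0
Move 10: W@(2,3) -> caps B=1 W=0
Move 11: B@(1,2) -> caps B=1 W=0

Answer: 1 0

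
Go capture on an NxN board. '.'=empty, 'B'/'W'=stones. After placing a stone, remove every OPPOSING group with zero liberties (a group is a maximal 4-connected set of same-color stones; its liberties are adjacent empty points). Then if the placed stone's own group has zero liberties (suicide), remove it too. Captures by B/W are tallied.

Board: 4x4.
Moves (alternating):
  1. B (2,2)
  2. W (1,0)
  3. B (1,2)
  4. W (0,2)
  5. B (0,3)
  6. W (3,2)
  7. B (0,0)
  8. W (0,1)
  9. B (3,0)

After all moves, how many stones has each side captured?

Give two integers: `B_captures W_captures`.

Answer: 0 1

Derivation:
Move 1: B@(2,2) -> caps B=0 W=0
Move 2: W@(1,0) -> caps B=0 W=0
Move 3: B@(1,2) -> caps B=0 W=0
Move 4: W@(0,2) -> caps B=0 W=0
Move 5: B@(0,3) -> caps B=0 W=0
Move 6: W@(3,2) -> caps B=0 W=0
Move 7: B@(0,0) -> caps B=0 W=0
Move 8: W@(0,1) -> caps B=0 W=1
Move 9: B@(3,0) -> caps B=0 W=1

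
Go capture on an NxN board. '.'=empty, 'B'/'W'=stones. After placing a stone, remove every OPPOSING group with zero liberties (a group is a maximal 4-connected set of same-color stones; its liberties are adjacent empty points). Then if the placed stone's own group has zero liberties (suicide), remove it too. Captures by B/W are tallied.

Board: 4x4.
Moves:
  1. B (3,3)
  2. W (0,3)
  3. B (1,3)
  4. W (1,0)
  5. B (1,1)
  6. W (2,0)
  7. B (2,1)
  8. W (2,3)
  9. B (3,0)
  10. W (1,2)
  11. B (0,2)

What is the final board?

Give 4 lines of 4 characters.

Move 1: B@(3,3) -> caps B=0 W=0
Move 2: W@(0,3) -> caps B=0 W=0
Move 3: B@(1,3) -> caps B=0 W=0
Move 4: W@(1,0) -> caps B=0 W=0
Move 5: B@(1,1) -> caps B=0 W=0
Move 6: W@(2,0) -> caps B=0 W=0
Move 7: B@(2,1) -> caps B=0 W=0
Move 8: W@(2,3) -> caps B=0 W=0
Move 9: B@(3,0) -> caps B=0 W=0
Move 10: W@(1,2) -> caps B=0 W=1
Move 11: B@(0,2) -> caps B=0 W=1

Answer: ..BW
WBW.
WB.W
B..B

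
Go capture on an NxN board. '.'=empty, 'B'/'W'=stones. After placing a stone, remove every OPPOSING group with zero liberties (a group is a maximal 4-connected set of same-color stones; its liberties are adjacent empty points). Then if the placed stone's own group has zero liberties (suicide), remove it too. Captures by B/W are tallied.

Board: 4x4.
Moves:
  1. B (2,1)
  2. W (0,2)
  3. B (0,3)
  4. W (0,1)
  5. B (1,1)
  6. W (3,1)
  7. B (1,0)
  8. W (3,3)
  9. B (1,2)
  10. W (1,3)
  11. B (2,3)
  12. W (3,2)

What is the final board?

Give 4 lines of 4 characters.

Answer: .WW.
BBBW
.B.B
.WWW

Derivation:
Move 1: B@(2,1) -> caps B=0 W=0
Move 2: W@(0,2) -> caps B=0 W=0
Move 3: B@(0,3) -> caps B=0 W=0
Move 4: W@(0,1) -> caps B=0 W=0
Move 5: B@(1,1) -> caps B=0 W=0
Move 6: W@(3,1) -> caps B=0 W=0
Move 7: B@(1,0) -> caps B=0 W=0
Move 8: W@(3,3) -> caps B=0 W=0
Move 9: B@(1,2) -> caps B=0 W=0
Move 10: W@(1,3) -> caps B=0 W=1
Move 11: B@(2,3) -> caps B=0 W=1
Move 12: W@(3,2) -> caps B=0 W=1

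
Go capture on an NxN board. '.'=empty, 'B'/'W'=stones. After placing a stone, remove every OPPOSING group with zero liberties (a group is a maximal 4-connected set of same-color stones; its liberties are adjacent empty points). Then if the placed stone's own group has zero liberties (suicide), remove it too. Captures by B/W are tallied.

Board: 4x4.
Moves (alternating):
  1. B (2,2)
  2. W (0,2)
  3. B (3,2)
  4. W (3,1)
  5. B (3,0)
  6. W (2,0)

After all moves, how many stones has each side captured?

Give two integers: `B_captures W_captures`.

Answer: 0 1

Derivation:
Move 1: B@(2,2) -> caps B=0 W=0
Move 2: W@(0,2) -> caps B=0 W=0
Move 3: B@(3,2) -> caps B=0 W=0
Move 4: W@(3,1) -> caps B=0 W=0
Move 5: B@(3,0) -> caps B=0 W=0
Move 6: W@(2,0) -> caps B=0 W=1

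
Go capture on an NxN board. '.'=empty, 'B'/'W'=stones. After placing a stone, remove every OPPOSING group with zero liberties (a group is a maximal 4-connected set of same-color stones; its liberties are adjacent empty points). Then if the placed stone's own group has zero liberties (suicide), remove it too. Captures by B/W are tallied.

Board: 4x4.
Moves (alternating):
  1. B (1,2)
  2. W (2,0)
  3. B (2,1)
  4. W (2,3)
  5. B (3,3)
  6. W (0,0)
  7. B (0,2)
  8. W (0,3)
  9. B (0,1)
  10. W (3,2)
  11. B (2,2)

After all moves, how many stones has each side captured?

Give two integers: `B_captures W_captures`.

Move 1: B@(1,2) -> caps B=0 W=0
Move 2: W@(2,0) -> caps B=0 W=0
Move 3: B@(2,1) -> caps B=0 W=0
Move 4: W@(2,3) -> caps B=0 W=0
Move 5: B@(3,3) -> caps B=0 W=0
Move 6: W@(0,0) -> caps B=0 W=0
Move 7: B@(0,2) -> caps B=0 W=0
Move 8: W@(0,3) -> caps B=0 W=0
Move 9: B@(0,1) -> caps B=0 W=0
Move 10: W@(3,2) -> caps B=0 W=1
Move 11: B@(2,2) -> caps B=0 W=1

Answer: 0 1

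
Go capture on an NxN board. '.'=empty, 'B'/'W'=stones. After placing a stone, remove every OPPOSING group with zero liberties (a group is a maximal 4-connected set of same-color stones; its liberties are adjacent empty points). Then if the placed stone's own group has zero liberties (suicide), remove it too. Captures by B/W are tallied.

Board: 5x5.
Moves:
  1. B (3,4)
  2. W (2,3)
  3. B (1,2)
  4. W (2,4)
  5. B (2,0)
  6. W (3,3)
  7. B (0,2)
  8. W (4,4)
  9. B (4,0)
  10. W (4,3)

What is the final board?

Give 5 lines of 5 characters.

Answer: ..B..
..B..
B..WW
...W.
B..WW

Derivation:
Move 1: B@(3,4) -> caps B=0 W=0
Move 2: W@(2,3) -> caps B=0 W=0
Move 3: B@(1,2) -> caps B=0 W=0
Move 4: W@(2,4) -> caps B=0 W=0
Move 5: B@(2,0) -> caps B=0 W=0
Move 6: W@(3,3) -> caps B=0 W=0
Move 7: B@(0,2) -> caps B=0 W=0
Move 8: W@(4,4) -> caps B=0 W=1
Move 9: B@(4,0) -> caps B=0 W=1
Move 10: W@(4,3) -> caps B=0 W=1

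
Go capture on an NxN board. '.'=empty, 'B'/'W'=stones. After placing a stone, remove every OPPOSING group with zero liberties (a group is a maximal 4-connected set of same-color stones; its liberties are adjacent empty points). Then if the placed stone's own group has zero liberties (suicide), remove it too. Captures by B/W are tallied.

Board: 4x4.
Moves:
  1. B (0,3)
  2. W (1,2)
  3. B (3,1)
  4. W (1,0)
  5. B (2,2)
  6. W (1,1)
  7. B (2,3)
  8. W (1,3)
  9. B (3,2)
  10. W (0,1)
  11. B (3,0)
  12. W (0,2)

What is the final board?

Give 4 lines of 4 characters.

Move 1: B@(0,3) -> caps B=0 W=0
Move 2: W@(1,2) -> caps B=0 W=0
Move 3: B@(3,1) -> caps B=0 W=0
Move 4: W@(1,0) -> caps B=0 W=0
Move 5: B@(2,2) -> caps B=0 W=0
Move 6: W@(1,1) -> caps B=0 W=0
Move 7: B@(2,3) -> caps B=0 W=0
Move 8: W@(1,3) -> caps B=0 W=0
Move 9: B@(3,2) -> caps B=0 W=0
Move 10: W@(0,1) -> caps B=0 W=0
Move 11: B@(3,0) -> caps B=0 W=0
Move 12: W@(0,2) -> caps B=0 W=1

Answer: .WW.
WWWW
..BB
BBB.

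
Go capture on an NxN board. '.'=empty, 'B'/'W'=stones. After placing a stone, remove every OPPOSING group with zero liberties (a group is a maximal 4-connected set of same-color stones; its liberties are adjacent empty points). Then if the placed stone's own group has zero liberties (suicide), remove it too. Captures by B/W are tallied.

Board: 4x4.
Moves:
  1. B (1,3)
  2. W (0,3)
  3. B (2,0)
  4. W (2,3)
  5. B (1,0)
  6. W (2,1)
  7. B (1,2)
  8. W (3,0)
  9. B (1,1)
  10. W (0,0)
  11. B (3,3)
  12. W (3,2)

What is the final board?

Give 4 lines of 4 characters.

Answer: W..W
BBBB
BW.W
W.W.

Derivation:
Move 1: B@(1,3) -> caps B=0 W=0
Move 2: W@(0,3) -> caps B=0 W=0
Move 3: B@(2,0) -> caps B=0 W=0
Move 4: W@(2,3) -> caps B=0 W=0
Move 5: B@(1,0) -> caps B=0 W=0
Move 6: W@(2,1) -> caps B=0 W=0
Move 7: B@(1,2) -> caps B=0 W=0
Move 8: W@(3,0) -> caps B=0 W=0
Move 9: B@(1,1) -> caps B=0 W=0
Move 10: W@(0,0) -> caps B=0 W=0
Move 11: B@(3,3) -> caps B=0 W=0
Move 12: W@(3,2) -> caps B=0 W=1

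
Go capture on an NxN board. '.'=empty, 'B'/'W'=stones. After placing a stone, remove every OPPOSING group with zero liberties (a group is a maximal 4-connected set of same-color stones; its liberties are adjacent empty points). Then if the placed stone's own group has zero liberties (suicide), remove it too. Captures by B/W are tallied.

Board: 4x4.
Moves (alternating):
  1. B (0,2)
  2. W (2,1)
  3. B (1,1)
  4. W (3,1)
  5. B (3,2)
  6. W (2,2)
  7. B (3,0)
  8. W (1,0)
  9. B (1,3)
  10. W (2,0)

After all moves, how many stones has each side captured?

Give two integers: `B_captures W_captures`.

Answer: 0 1

Derivation:
Move 1: B@(0,2) -> caps B=0 W=0
Move 2: W@(2,1) -> caps B=0 W=0
Move 3: B@(1,1) -> caps B=0 W=0
Move 4: W@(3,1) -> caps B=0 W=0
Move 5: B@(3,2) -> caps B=0 W=0
Move 6: W@(2,2) -> caps B=0 W=0
Move 7: B@(3,0) -> caps B=0 W=0
Move 8: W@(1,0) -> caps B=0 W=0
Move 9: B@(1,3) -> caps B=0 W=0
Move 10: W@(2,0) -> caps B=0 W=1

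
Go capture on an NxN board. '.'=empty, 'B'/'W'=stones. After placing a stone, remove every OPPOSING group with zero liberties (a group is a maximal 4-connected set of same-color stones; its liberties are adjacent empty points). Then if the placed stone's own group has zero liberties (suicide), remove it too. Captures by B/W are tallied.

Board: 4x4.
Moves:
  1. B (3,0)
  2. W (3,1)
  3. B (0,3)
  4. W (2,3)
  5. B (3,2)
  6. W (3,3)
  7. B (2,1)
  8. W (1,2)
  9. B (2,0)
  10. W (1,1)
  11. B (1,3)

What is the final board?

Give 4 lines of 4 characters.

Answer: ...B
.WWB
BB.W
B.BW

Derivation:
Move 1: B@(3,0) -> caps B=0 W=0
Move 2: W@(3,1) -> caps B=0 W=0
Move 3: B@(0,3) -> caps B=0 W=0
Move 4: W@(2,3) -> caps B=0 W=0
Move 5: B@(3,2) -> caps B=0 W=0
Move 6: W@(3,3) -> caps B=0 W=0
Move 7: B@(2,1) -> caps B=1 W=0
Move 8: W@(1,2) -> caps B=1 W=0
Move 9: B@(2,0) -> caps B=1 W=0
Move 10: W@(1,1) -> caps B=1 W=0
Move 11: B@(1,3) -> caps B=1 W=0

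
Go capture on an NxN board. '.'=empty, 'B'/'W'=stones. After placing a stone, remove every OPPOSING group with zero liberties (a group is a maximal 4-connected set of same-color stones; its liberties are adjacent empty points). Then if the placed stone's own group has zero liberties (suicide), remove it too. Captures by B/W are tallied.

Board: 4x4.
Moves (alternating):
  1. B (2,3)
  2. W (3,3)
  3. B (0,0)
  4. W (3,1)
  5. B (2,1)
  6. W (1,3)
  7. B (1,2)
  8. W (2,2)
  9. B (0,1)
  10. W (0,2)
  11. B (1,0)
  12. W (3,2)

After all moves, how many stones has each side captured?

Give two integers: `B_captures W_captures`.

Answer: 0 1

Derivation:
Move 1: B@(2,3) -> caps B=0 W=0
Move 2: W@(3,3) -> caps B=0 W=0
Move 3: B@(0,0) -> caps B=0 W=0
Move 4: W@(3,1) -> caps B=0 W=0
Move 5: B@(2,1) -> caps B=0 W=0
Move 6: W@(1,3) -> caps B=0 W=0
Move 7: B@(1,2) -> caps B=0 W=0
Move 8: W@(2,2) -> caps B=0 W=1
Move 9: B@(0,1) -> caps B=0 W=1
Move 10: W@(0,2) -> caps B=0 W=1
Move 11: B@(1,0) -> caps B=0 W=1
Move 12: W@(3,2) -> caps B=0 W=1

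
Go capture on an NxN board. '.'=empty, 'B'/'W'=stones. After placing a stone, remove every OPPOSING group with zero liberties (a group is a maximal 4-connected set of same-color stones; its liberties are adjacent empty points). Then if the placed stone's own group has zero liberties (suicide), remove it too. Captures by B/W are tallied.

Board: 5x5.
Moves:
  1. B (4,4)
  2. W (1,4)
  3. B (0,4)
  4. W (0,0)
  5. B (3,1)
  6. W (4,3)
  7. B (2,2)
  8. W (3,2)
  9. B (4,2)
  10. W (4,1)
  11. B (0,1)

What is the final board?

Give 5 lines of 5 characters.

Move 1: B@(4,4) -> caps B=0 W=0
Move 2: W@(1,4) -> caps B=0 W=0
Move 3: B@(0,4) -> caps B=0 W=0
Move 4: W@(0,0) -> caps B=0 W=0
Move 5: B@(3,1) -> caps B=0 W=0
Move 6: W@(4,3) -> caps B=0 W=0
Move 7: B@(2,2) -> caps B=0 W=0
Move 8: W@(3,2) -> caps B=0 W=0
Move 9: B@(4,2) -> caps B=0 W=0
Move 10: W@(4,1) -> caps B=0 W=1
Move 11: B@(0,1) -> caps B=0 W=1

Answer: WB..B
....W
..B..
.BW..
.W.WB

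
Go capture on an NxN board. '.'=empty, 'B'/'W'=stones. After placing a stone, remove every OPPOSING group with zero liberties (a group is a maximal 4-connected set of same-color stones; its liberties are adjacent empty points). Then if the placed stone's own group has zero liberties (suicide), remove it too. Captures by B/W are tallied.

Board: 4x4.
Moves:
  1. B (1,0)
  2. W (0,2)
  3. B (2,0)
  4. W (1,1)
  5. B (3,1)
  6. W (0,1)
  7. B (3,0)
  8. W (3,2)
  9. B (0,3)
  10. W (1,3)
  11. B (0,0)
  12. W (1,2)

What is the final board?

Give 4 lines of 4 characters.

Answer: BWW.
BWWW
B...
BBW.

Derivation:
Move 1: B@(1,0) -> caps B=0 W=0
Move 2: W@(0,2) -> caps B=0 W=0
Move 3: B@(2,0) -> caps B=0 W=0
Move 4: W@(1,1) -> caps B=0 W=0
Move 5: B@(3,1) -> caps B=0 W=0
Move 6: W@(0,1) -> caps B=0 W=0
Move 7: B@(3,0) -> caps B=0 W=0
Move 8: W@(3,2) -> caps B=0 W=0
Move 9: B@(0,3) -> caps B=0 W=0
Move 10: W@(1,3) -> caps B=0 W=1
Move 11: B@(0,0) -> caps B=0 W=1
Move 12: W@(1,2) -> caps B=0 W=1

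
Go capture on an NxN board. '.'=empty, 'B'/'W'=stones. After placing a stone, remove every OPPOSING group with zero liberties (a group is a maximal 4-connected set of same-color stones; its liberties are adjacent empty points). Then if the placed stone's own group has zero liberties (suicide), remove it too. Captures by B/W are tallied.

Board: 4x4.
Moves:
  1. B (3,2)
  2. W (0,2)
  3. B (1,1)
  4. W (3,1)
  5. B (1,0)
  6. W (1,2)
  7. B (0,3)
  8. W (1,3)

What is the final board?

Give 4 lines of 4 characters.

Move 1: B@(3,2) -> caps B=0 W=0
Move 2: W@(0,2) -> caps B=0 W=0
Move 3: B@(1,1) -> caps B=0 W=0
Move 4: W@(3,1) -> caps B=0 W=0
Move 5: B@(1,0) -> caps B=0 W=0
Move 6: W@(1,2) -> caps B=0 W=0
Move 7: B@(0,3) -> caps B=0 W=0
Move 8: W@(1,3) -> caps B=0 W=1

Answer: ..W.
BBWW
....
.WB.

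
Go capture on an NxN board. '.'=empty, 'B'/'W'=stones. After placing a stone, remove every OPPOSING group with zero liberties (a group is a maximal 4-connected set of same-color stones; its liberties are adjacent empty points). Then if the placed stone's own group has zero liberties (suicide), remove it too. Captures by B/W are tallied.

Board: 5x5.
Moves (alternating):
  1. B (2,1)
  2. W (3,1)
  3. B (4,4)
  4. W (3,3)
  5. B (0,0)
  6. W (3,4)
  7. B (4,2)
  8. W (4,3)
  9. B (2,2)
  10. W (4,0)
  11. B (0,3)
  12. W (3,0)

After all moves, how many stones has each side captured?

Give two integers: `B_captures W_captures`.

Move 1: B@(2,1) -> caps B=0 W=0
Move 2: W@(3,1) -> caps B=0 W=0
Move 3: B@(4,4) -> caps B=0 W=0
Move 4: W@(3,3) -> caps B=0 W=0
Move 5: B@(0,0) -> caps B=0 W=0
Move 6: W@(3,4) -> caps B=0 W=0
Move 7: B@(4,2) -> caps B=0 W=0
Move 8: W@(4,3) -> caps B=0 W=1
Move 9: B@(2,2) -> caps B=0 W=1
Move 10: W@(4,0) -> caps B=0 W=1
Move 11: B@(0,3) -> caps B=0 W=1
Move 12: W@(3,0) -> caps B=0 W=1

Answer: 0 1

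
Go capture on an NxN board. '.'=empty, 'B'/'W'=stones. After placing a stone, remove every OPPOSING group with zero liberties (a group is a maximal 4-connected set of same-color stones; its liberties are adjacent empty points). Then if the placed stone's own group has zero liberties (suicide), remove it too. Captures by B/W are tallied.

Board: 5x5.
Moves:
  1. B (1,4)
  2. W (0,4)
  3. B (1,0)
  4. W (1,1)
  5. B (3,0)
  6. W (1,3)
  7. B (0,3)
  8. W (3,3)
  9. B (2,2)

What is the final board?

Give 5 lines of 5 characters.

Move 1: B@(1,4) -> caps B=0 W=0
Move 2: W@(0,4) -> caps B=0 W=0
Move 3: B@(1,0) -> caps B=0 W=0
Move 4: W@(1,1) -> caps B=0 W=0
Move 5: B@(3,0) -> caps B=0 W=0
Move 6: W@(1,3) -> caps B=0 W=0
Move 7: B@(0,3) -> caps B=1 W=0
Move 8: W@(3,3) -> caps B=1 W=0
Move 9: B@(2,2) -> caps B=1 W=0

Answer: ...B.
BW.WB
..B..
B..W.
.....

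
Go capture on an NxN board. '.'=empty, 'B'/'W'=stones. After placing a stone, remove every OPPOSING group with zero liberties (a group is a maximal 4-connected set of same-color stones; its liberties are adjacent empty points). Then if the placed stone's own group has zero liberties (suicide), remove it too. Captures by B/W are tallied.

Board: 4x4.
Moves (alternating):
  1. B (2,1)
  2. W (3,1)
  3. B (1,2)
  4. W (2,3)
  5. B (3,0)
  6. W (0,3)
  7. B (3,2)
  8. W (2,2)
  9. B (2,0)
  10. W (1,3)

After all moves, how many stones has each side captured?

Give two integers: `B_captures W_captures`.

Move 1: B@(2,1) -> caps B=0 W=0
Move 2: W@(3,1) -> caps B=0 W=0
Move 3: B@(1,2) -> caps B=0 W=0
Move 4: W@(2,3) -> caps B=0 W=0
Move 5: B@(3,0) -> caps B=0 W=0
Move 6: W@(0,3) -> caps B=0 W=0
Move 7: B@(3,2) -> caps B=1 W=0
Move 8: W@(2,2) -> caps B=1 W=0
Move 9: B@(2,0) -> caps B=1 W=0
Move 10: W@(1,3) -> caps B=1 W=0

Answer: 1 0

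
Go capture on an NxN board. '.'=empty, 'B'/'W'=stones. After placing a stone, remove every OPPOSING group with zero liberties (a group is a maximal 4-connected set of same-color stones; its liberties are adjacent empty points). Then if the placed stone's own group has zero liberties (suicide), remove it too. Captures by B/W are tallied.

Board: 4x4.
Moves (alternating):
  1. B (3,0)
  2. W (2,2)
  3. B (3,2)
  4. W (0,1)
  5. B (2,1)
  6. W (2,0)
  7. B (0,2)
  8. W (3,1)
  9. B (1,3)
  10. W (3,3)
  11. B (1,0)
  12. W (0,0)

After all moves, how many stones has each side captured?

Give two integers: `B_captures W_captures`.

Move 1: B@(3,0) -> caps B=0 W=0
Move 2: W@(2,2) -> caps B=0 W=0
Move 3: B@(3,2) -> caps B=0 W=0
Move 4: W@(0,1) -> caps B=0 W=0
Move 5: B@(2,1) -> caps B=0 W=0
Move 6: W@(2,0) -> caps B=0 W=0
Move 7: B@(0,2) -> caps B=0 W=0
Move 8: W@(3,1) -> caps B=0 W=1
Move 9: B@(1,3) -> caps B=0 W=1
Move 10: W@(3,3) -> caps B=0 W=2
Move 11: B@(1,0) -> caps B=0 W=2
Move 12: W@(0,0) -> caps B=0 W=2

Answer: 0 2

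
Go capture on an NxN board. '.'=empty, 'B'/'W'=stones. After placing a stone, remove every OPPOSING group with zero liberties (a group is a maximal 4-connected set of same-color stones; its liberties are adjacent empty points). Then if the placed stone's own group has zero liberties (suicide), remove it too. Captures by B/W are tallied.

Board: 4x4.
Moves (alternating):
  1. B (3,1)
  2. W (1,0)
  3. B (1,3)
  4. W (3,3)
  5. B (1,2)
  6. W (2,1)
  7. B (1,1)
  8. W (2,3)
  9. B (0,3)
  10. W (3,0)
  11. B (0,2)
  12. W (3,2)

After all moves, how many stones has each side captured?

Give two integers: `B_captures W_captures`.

Move 1: B@(3,1) -> caps B=0 W=0
Move 2: W@(1,0) -> caps B=0 W=0
Move 3: B@(1,3) -> caps B=0 W=0
Move 4: W@(3,3) -> caps B=0 W=0
Move 5: B@(1,2) -> caps B=0 W=0
Move 6: W@(2,1) -> caps B=0 W=0
Move 7: B@(1,1) -> caps B=0 W=0
Move 8: W@(2,3) -> caps B=0 W=0
Move 9: B@(0,3) -> caps B=0 W=0
Move 10: W@(3,0) -> caps B=0 W=0
Move 11: B@(0,2) -> caps B=0 W=0
Move 12: W@(3,2) -> caps B=0 W=1

Answer: 0 1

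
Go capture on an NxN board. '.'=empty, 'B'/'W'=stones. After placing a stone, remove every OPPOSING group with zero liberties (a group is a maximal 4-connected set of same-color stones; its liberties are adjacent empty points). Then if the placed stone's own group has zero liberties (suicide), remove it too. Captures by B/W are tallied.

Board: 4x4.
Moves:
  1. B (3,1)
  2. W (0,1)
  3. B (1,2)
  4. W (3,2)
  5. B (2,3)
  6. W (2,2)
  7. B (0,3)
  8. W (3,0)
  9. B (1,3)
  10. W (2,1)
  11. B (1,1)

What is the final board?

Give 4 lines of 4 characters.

Answer: .W.B
.BBB
.WWB
W.W.

Derivation:
Move 1: B@(3,1) -> caps B=0 W=0
Move 2: W@(0,1) -> caps B=0 W=0
Move 3: B@(1,2) -> caps B=0 W=0
Move 4: W@(3,2) -> caps B=0 W=0
Move 5: B@(2,3) -> caps B=0 W=0
Move 6: W@(2,2) -> caps B=0 W=0
Move 7: B@(0,3) -> caps B=0 W=0
Move 8: W@(3,0) -> caps B=0 W=0
Move 9: B@(1,3) -> caps B=0 W=0
Move 10: W@(2,1) -> caps B=0 W=1
Move 11: B@(1,1) -> caps B=0 W=1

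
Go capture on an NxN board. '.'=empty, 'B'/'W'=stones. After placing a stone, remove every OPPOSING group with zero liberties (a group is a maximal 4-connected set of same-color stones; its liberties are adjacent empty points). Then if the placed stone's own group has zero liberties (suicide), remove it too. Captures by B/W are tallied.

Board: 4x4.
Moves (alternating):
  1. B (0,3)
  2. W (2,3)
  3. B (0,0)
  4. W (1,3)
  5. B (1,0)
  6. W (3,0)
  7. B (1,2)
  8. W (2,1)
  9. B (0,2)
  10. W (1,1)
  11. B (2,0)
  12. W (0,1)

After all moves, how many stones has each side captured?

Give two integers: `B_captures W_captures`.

Answer: 0 3

Derivation:
Move 1: B@(0,3) -> caps B=0 W=0
Move 2: W@(2,3) -> caps B=0 W=0
Move 3: B@(0,0) -> caps B=0 W=0
Move 4: W@(1,3) -> caps B=0 W=0
Move 5: B@(1,0) -> caps B=0 W=0
Move 6: W@(3,0) -> caps B=0 W=0
Move 7: B@(1,2) -> caps B=0 W=0
Move 8: W@(2,1) -> caps B=0 W=0
Move 9: B@(0,2) -> caps B=0 W=0
Move 10: W@(1,1) -> caps B=0 W=0
Move 11: B@(2,0) -> caps B=0 W=0
Move 12: W@(0,1) -> caps B=0 W=3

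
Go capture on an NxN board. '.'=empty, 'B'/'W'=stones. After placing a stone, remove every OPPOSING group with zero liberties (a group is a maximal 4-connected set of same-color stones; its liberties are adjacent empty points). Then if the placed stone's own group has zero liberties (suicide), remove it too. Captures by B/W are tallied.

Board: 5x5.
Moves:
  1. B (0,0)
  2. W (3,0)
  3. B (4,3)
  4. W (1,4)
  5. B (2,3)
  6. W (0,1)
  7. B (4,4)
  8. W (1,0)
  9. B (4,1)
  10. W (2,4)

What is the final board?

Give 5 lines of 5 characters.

Move 1: B@(0,0) -> caps B=0 W=0
Move 2: W@(3,0) -> caps B=0 W=0
Move 3: B@(4,3) -> caps B=0 W=0
Move 4: W@(1,4) -> caps B=0 W=0
Move 5: B@(2,3) -> caps B=0 W=0
Move 6: W@(0,1) -> caps B=0 W=0
Move 7: B@(4,4) -> caps B=0 W=0
Move 8: W@(1,0) -> caps B=0 W=1
Move 9: B@(4,1) -> caps B=0 W=1
Move 10: W@(2,4) -> caps B=0 W=1

Answer: .W...
W...W
...BW
W....
.B.BB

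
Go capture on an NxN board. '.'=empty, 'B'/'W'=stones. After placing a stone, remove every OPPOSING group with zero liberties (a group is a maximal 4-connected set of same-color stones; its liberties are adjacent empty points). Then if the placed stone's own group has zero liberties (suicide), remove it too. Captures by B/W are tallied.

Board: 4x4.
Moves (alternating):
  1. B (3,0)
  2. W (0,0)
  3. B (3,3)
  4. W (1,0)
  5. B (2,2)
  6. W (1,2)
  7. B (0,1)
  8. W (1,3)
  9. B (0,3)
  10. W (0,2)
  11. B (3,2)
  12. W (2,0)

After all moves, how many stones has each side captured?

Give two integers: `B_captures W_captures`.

Move 1: B@(3,0) -> caps B=0 W=0
Move 2: W@(0,0) -> caps B=0 W=0
Move 3: B@(3,3) -> caps B=0 W=0
Move 4: W@(1,0) -> caps B=0 W=0
Move 5: B@(2,2) -> caps B=0 W=0
Move 6: W@(1,2) -> caps B=0 W=0
Move 7: B@(0,1) -> caps B=0 W=0
Move 8: W@(1,3) -> caps B=0 W=0
Move 9: B@(0,3) -> caps B=0 W=0
Move 10: W@(0,2) -> caps B=0 W=1
Move 11: B@(3,2) -> caps B=0 W=1
Move 12: W@(2,0) -> caps B=0 W=1

Answer: 0 1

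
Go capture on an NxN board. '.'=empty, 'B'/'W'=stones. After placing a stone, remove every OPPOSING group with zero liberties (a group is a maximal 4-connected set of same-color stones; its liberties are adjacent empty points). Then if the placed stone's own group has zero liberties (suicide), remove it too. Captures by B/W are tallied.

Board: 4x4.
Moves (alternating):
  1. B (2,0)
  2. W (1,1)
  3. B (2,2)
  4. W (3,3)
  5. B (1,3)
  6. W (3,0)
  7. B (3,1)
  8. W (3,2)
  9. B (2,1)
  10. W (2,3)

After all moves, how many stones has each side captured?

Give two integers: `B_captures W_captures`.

Answer: 1 0

Derivation:
Move 1: B@(2,0) -> caps B=0 W=0
Move 2: W@(1,1) -> caps B=0 W=0
Move 3: B@(2,2) -> caps B=0 W=0
Move 4: W@(3,3) -> caps B=0 W=0
Move 5: B@(1,3) -> caps B=0 W=0
Move 6: W@(3,0) -> caps B=0 W=0
Move 7: B@(3,1) -> caps B=1 W=0
Move 8: W@(3,2) -> caps B=1 W=0
Move 9: B@(2,1) -> caps B=1 W=0
Move 10: W@(2,3) -> caps B=1 W=0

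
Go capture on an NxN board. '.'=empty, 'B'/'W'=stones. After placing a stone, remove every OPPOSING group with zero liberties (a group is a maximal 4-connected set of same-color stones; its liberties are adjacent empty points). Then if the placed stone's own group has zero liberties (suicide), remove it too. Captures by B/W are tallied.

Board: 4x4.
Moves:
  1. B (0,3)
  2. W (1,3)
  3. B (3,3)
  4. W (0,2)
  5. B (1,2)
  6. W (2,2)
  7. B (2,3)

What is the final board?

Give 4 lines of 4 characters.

Move 1: B@(0,3) -> caps B=0 W=0
Move 2: W@(1,3) -> caps B=0 W=0
Move 3: B@(3,3) -> caps B=0 W=0
Move 4: W@(0,2) -> caps B=0 W=1
Move 5: B@(1,2) -> caps B=0 W=1
Move 6: W@(2,2) -> caps B=0 W=1
Move 7: B@(2,3) -> caps B=0 W=1

Answer: ..W.
..BW
..WB
...B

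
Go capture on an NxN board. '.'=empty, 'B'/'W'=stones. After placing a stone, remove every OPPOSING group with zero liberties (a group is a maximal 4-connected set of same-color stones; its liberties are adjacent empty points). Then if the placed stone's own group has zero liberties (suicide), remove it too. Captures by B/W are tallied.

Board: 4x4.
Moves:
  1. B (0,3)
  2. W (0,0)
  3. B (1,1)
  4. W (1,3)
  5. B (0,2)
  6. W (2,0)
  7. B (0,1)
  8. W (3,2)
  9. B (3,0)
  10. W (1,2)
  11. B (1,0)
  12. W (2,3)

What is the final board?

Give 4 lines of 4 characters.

Move 1: B@(0,3) -> caps B=0 W=0
Move 2: W@(0,0) -> caps B=0 W=0
Move 3: B@(1,1) -> caps B=0 W=0
Move 4: W@(1,3) -> caps B=0 W=0
Move 5: B@(0,2) -> caps B=0 W=0
Move 6: W@(2,0) -> caps B=0 W=0
Move 7: B@(0,1) -> caps B=0 W=0
Move 8: W@(3,2) -> caps B=0 W=0
Move 9: B@(3,0) -> caps B=0 W=0
Move 10: W@(1,2) -> caps B=0 W=0
Move 11: B@(1,0) -> caps B=1 W=0
Move 12: W@(2,3) -> caps B=1 W=0

Answer: .BBB
BBWW
W..W
B.W.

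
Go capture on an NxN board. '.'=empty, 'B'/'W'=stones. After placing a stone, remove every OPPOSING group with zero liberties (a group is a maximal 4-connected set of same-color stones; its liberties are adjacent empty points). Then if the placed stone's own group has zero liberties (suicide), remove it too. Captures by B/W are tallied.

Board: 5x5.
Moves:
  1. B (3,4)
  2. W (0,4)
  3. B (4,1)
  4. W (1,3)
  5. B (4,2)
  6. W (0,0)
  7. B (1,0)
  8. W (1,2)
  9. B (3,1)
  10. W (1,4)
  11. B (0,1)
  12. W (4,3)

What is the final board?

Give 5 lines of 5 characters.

Move 1: B@(3,4) -> caps B=0 W=0
Move 2: W@(0,4) -> caps B=0 W=0
Move 3: B@(4,1) -> caps B=0 W=0
Move 4: W@(1,3) -> caps B=0 W=0
Move 5: B@(4,2) -> caps B=0 W=0
Move 6: W@(0,0) -> caps B=0 W=0
Move 7: B@(1,0) -> caps B=0 W=0
Move 8: W@(1,2) -> caps B=0 W=0
Move 9: B@(3,1) -> caps B=0 W=0
Move 10: W@(1,4) -> caps B=0 W=0
Move 11: B@(0,1) -> caps B=1 W=0
Move 12: W@(4,3) -> caps B=1 W=0

Answer: .B..W
B.WWW
.....
.B..B
.BBW.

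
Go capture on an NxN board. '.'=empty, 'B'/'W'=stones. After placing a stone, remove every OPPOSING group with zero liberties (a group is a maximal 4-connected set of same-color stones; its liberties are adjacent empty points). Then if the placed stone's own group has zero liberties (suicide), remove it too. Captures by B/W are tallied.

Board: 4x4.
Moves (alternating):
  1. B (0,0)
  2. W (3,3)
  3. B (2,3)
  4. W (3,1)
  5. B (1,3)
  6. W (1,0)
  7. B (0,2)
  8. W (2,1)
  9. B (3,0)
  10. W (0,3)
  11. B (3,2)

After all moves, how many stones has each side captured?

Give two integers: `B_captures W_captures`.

Answer: 1 0

Derivation:
Move 1: B@(0,0) -> caps B=0 W=0
Move 2: W@(3,3) -> caps B=0 W=0
Move 3: B@(2,3) -> caps B=0 W=0
Move 4: W@(3,1) -> caps B=0 W=0
Move 5: B@(1,3) -> caps B=0 W=0
Move 6: W@(1,0) -> caps B=0 W=0
Move 7: B@(0,2) -> caps B=0 W=0
Move 8: W@(2,1) -> caps B=0 W=0
Move 9: B@(3,0) -> caps B=0 W=0
Move 10: W@(0,3) -> caps B=0 W=0
Move 11: B@(3,2) -> caps B=1 W=0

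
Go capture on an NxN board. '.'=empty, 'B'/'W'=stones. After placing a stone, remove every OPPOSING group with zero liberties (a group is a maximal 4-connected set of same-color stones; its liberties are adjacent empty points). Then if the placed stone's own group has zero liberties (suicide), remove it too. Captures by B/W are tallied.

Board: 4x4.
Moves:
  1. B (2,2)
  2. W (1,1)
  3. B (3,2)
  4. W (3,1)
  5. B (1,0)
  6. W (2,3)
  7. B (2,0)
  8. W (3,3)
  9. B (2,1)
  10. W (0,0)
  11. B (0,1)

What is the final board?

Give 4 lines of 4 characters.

Move 1: B@(2,2) -> caps B=0 W=0
Move 2: W@(1,1) -> caps B=0 W=0
Move 3: B@(3,2) -> caps B=0 W=0
Move 4: W@(3,1) -> caps B=0 W=0
Move 5: B@(1,0) -> caps B=0 W=0
Move 6: W@(2,3) -> caps B=0 W=0
Move 7: B@(2,0) -> caps B=0 W=0
Move 8: W@(3,3) -> caps B=0 W=0
Move 9: B@(2,1) -> caps B=0 W=0
Move 10: W@(0,0) -> caps B=0 W=0
Move 11: B@(0,1) -> caps B=1 W=0

Answer: .B..
BW..
BBBW
.WBW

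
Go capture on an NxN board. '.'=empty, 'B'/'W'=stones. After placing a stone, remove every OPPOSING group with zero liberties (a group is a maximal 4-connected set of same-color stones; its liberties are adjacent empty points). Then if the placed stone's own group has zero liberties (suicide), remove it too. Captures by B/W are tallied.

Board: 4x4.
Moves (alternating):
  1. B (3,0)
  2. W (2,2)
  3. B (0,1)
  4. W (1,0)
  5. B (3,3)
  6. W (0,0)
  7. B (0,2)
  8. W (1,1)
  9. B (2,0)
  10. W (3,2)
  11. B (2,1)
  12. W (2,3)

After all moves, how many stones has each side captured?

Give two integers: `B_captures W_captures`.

Answer: 0 1

Derivation:
Move 1: B@(3,0) -> caps B=0 W=0
Move 2: W@(2,2) -> caps B=0 W=0
Move 3: B@(0,1) -> caps B=0 W=0
Move 4: W@(1,0) -> caps B=0 W=0
Move 5: B@(3,3) -> caps B=0 W=0
Move 6: W@(0,0) -> caps B=0 W=0
Move 7: B@(0,2) -> caps B=0 W=0
Move 8: W@(1,1) -> caps B=0 W=0
Move 9: B@(2,0) -> caps B=0 W=0
Move 10: W@(3,2) -> caps B=0 W=0
Move 11: B@(2,1) -> caps B=0 W=0
Move 12: W@(2,3) -> caps B=0 W=1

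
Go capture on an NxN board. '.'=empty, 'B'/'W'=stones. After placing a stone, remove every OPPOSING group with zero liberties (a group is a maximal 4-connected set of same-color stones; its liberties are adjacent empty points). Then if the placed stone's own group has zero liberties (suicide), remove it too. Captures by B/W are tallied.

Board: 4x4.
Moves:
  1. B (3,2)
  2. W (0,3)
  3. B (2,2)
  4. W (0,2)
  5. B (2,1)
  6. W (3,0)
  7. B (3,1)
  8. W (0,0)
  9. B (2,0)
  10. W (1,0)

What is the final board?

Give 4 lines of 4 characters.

Move 1: B@(3,2) -> caps B=0 W=0
Move 2: W@(0,3) -> caps B=0 W=0
Move 3: B@(2,2) -> caps B=0 W=0
Move 4: W@(0,2) -> caps B=0 W=0
Move 5: B@(2,1) -> caps B=0 W=0
Move 6: W@(3,0) -> caps B=0 W=0
Move 7: B@(3,1) -> caps B=0 W=0
Move 8: W@(0,0) -> caps B=0 W=0
Move 9: B@(2,0) -> caps B=1 W=0
Move 10: W@(1,0) -> caps B=1 W=0

Answer: W.WW
W...
BBB.
.BB.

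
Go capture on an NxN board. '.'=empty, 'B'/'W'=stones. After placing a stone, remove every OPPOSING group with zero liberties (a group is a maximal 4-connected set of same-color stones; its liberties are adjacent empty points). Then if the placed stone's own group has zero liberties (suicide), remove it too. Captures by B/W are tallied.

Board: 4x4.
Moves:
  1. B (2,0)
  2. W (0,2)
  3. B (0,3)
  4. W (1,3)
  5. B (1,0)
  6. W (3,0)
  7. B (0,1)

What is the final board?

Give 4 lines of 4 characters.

Move 1: B@(2,0) -> caps B=0 W=0
Move 2: W@(0,2) -> caps B=0 W=0
Move 3: B@(0,3) -> caps B=0 W=0
Move 4: W@(1,3) -> caps B=0 W=1
Move 5: B@(1,0) -> caps B=0 W=1
Move 6: W@(3,0) -> caps B=0 W=1
Move 7: B@(0,1) -> caps B=0 W=1

Answer: .BW.
B..W
B...
W...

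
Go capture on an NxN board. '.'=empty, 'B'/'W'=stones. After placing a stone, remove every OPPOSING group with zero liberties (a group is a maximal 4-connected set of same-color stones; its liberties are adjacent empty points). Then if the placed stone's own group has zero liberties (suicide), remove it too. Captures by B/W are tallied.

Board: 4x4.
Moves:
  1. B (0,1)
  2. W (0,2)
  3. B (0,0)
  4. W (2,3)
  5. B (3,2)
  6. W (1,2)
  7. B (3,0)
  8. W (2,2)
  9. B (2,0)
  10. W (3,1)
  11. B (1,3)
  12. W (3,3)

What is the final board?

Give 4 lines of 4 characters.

Answer: BBW.
..WB
B.WW
BW.W

Derivation:
Move 1: B@(0,1) -> caps B=0 W=0
Move 2: W@(0,2) -> caps B=0 W=0
Move 3: B@(0,0) -> caps B=0 W=0
Move 4: W@(2,3) -> caps B=0 W=0
Move 5: B@(3,2) -> caps B=0 W=0
Move 6: W@(1,2) -> caps B=0 W=0
Move 7: B@(3,0) -> caps B=0 W=0
Move 8: W@(2,2) -> caps B=0 W=0
Move 9: B@(2,0) -> caps B=0 W=0
Move 10: W@(3,1) -> caps B=0 W=0
Move 11: B@(1,3) -> caps B=0 W=0
Move 12: W@(3,3) -> caps B=0 W=1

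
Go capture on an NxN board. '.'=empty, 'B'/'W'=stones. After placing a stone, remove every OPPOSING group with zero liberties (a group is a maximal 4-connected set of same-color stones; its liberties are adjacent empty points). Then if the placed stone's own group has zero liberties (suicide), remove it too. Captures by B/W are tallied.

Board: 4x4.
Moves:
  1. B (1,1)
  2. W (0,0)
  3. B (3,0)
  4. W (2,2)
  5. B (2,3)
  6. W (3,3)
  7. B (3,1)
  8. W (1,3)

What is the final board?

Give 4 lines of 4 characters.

Answer: W...
.B.W
..W.
BB.W

Derivation:
Move 1: B@(1,1) -> caps B=0 W=0
Move 2: W@(0,0) -> caps B=0 W=0
Move 3: B@(3,0) -> caps B=0 W=0
Move 4: W@(2,2) -> caps B=0 W=0
Move 5: B@(2,3) -> caps B=0 W=0
Move 6: W@(3,3) -> caps B=0 W=0
Move 7: B@(3,1) -> caps B=0 W=0
Move 8: W@(1,3) -> caps B=0 W=1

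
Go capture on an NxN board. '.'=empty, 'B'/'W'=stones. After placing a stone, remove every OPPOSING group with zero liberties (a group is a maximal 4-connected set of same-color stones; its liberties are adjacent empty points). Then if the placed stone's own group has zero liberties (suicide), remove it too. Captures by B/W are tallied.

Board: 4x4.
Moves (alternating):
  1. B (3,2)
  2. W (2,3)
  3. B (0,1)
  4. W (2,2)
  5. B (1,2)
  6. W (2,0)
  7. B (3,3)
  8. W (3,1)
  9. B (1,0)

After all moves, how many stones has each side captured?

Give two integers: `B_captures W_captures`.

Answer: 0 2

Derivation:
Move 1: B@(3,2) -> caps B=0 W=0
Move 2: W@(2,3) -> caps B=0 W=0
Move 3: B@(0,1) -> caps B=0 W=0
Move 4: W@(2,2) -> caps B=0 W=0
Move 5: B@(1,2) -> caps B=0 W=0
Move 6: W@(2,0) -> caps B=0 W=0
Move 7: B@(3,3) -> caps B=0 W=0
Move 8: W@(3,1) -> caps B=0 W=2
Move 9: B@(1,0) -> caps B=0 W=2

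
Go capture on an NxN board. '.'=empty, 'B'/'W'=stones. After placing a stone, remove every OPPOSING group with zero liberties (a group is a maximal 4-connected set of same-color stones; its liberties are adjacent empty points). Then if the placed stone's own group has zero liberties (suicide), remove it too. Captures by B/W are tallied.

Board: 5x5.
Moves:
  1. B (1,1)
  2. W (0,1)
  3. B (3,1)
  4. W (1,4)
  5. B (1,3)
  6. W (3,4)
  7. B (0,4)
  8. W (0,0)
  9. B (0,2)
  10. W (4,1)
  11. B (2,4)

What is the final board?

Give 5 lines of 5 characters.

Move 1: B@(1,1) -> caps B=0 W=0
Move 2: W@(0,1) -> caps B=0 W=0
Move 3: B@(3,1) -> caps B=0 W=0
Move 4: W@(1,4) -> caps B=0 W=0
Move 5: B@(1,3) -> caps B=0 W=0
Move 6: W@(3,4) -> caps B=0 W=0
Move 7: B@(0,4) -> caps B=0 W=0
Move 8: W@(0,0) -> caps B=0 W=0
Move 9: B@(0,2) -> caps B=0 W=0
Move 10: W@(4,1) -> caps B=0 W=0
Move 11: B@(2,4) -> caps B=1 W=0

Answer: WWB.B
.B.B.
....B
.B..W
.W...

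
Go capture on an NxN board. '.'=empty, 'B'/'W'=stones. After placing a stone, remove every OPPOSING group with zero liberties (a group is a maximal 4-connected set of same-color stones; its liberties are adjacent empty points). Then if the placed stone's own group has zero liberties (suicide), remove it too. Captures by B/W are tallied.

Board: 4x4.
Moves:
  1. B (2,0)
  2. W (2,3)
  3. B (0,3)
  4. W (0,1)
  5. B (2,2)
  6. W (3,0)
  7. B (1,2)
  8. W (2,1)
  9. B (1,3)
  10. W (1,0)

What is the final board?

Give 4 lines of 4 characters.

Answer: .W.B
W.BB
.WBW
W...

Derivation:
Move 1: B@(2,0) -> caps B=0 W=0
Move 2: W@(2,3) -> caps B=0 W=0
Move 3: B@(0,3) -> caps B=0 W=0
Move 4: W@(0,1) -> caps B=0 W=0
Move 5: B@(2,2) -> caps B=0 W=0
Move 6: W@(3,0) -> caps B=0 W=0
Move 7: B@(1,2) -> caps B=0 W=0
Move 8: W@(2,1) -> caps B=0 W=0
Move 9: B@(1,3) -> caps B=0 W=0
Move 10: W@(1,0) -> caps B=0 W=1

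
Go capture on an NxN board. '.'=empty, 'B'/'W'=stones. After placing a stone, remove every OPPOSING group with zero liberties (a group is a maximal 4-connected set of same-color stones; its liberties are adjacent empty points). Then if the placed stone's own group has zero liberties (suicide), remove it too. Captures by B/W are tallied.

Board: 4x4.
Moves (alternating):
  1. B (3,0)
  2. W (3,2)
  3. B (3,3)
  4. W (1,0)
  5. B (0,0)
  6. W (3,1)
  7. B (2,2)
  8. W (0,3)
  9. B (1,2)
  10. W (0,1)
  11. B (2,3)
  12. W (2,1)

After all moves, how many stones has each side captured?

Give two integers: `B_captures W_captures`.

Answer: 0 1

Derivation:
Move 1: B@(3,0) -> caps B=0 W=0
Move 2: W@(3,2) -> caps B=0 W=0
Move 3: B@(3,3) -> caps B=0 W=0
Move 4: W@(1,0) -> caps B=0 W=0
Move 5: B@(0,0) -> caps B=0 W=0
Move 6: W@(3,1) -> caps B=0 W=0
Move 7: B@(2,2) -> caps B=0 W=0
Move 8: W@(0,3) -> caps B=0 W=0
Move 9: B@(1,2) -> caps B=0 W=0
Move 10: W@(0,1) -> caps B=0 W=1
Move 11: B@(2,3) -> caps B=0 W=1
Move 12: W@(2,1) -> caps B=0 W=1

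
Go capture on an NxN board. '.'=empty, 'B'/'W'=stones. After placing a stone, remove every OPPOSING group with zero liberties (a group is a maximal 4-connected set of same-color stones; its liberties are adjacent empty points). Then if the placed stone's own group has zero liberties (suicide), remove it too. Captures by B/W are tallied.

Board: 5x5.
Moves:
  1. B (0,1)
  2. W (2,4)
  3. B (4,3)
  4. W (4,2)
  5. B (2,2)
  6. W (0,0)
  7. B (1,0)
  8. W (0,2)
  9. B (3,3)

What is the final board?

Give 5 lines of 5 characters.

Move 1: B@(0,1) -> caps B=0 W=0
Move 2: W@(2,4) -> caps B=0 W=0
Move 3: B@(4,3) -> caps B=0 W=0
Move 4: W@(4,2) -> caps B=0 W=0
Move 5: B@(2,2) -> caps B=0 W=0
Move 6: W@(0,0) -> caps B=0 W=0
Move 7: B@(1,0) -> caps B=1 W=0
Move 8: W@(0,2) -> caps B=1 W=0
Move 9: B@(3,3) -> caps B=1 W=0

Answer: .BW..
B....
..B.W
...B.
..WB.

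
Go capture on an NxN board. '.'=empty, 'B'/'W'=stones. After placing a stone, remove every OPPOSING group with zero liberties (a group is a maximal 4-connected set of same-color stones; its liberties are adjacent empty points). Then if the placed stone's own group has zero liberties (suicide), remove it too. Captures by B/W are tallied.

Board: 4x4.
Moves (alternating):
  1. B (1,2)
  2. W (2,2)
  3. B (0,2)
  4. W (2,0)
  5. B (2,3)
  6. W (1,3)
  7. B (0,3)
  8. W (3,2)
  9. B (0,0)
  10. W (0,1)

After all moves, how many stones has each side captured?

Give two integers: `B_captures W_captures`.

Answer: 1 0

Derivation:
Move 1: B@(1,2) -> caps B=0 W=0
Move 2: W@(2,2) -> caps B=0 W=0
Move 3: B@(0,2) -> caps B=0 W=0
Move 4: W@(2,0) -> caps B=0 W=0
Move 5: B@(2,3) -> caps B=0 W=0
Move 6: W@(1,3) -> caps B=0 W=0
Move 7: B@(0,3) -> caps B=1 W=0
Move 8: W@(3,2) -> caps B=1 W=0
Move 9: B@(0,0) -> caps B=1 W=0
Move 10: W@(0,1) -> caps B=1 W=0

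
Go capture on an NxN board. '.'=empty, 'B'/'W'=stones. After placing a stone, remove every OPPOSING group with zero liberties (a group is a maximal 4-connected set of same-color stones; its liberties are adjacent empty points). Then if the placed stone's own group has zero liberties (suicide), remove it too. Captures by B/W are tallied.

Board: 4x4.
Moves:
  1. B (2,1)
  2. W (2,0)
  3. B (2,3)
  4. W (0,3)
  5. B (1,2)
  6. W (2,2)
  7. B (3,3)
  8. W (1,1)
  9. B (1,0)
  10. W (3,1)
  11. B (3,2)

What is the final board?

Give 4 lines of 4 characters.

Move 1: B@(2,1) -> caps B=0 W=0
Move 2: W@(2,0) -> caps B=0 W=0
Move 3: B@(2,3) -> caps B=0 W=0
Move 4: W@(0,3) -> caps B=0 W=0
Move 5: B@(1,2) -> caps B=0 W=0
Move 6: W@(2,2) -> caps B=0 W=0
Move 7: B@(3,3) -> caps B=0 W=0
Move 8: W@(1,1) -> caps B=0 W=0
Move 9: B@(1,0) -> caps B=0 W=0
Move 10: W@(3,1) -> caps B=0 W=1
Move 11: B@(3,2) -> caps B=0 W=1

Answer: ...W
BWB.
W.WB
.WBB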